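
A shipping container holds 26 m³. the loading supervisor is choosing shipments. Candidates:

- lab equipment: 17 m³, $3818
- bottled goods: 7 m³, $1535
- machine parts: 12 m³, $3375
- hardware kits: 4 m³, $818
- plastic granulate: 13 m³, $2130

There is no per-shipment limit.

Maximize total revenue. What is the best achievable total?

Best packing: 2×machine parts — 24 m³, 6750 total.
Every other selection either busts 26 m³ or fails to beat 6750.

6750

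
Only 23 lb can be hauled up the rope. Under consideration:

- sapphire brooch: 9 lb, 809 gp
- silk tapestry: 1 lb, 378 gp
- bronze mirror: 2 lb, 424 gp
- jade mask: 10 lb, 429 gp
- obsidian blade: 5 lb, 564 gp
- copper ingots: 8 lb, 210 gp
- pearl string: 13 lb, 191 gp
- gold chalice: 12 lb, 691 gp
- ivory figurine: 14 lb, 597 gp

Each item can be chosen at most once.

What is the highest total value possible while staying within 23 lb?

2175

By value per lb: silk tapestry 378.00, bronze mirror 212.00, obsidian blade 112.80 lead.
Best packing: sapphire brooch + silk tapestry + bronze mirror + obsidian blade — 17 lb, 2175 total.
Every other selection either busts 23 lb or fails to beat 2175.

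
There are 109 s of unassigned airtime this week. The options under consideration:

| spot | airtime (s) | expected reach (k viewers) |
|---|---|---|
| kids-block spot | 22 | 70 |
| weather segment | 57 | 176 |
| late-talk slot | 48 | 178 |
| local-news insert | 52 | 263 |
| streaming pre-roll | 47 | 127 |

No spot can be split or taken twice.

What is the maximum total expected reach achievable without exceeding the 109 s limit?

By expected reach per s: local-news insert 5.06, late-talk slot 3.71, kids-block spot 3.18 lead.
Late-talk slot + local-news insert uses 100 of the 109 s and totals 441.
An exhaustive check of the 32 subsets confirms 441.

441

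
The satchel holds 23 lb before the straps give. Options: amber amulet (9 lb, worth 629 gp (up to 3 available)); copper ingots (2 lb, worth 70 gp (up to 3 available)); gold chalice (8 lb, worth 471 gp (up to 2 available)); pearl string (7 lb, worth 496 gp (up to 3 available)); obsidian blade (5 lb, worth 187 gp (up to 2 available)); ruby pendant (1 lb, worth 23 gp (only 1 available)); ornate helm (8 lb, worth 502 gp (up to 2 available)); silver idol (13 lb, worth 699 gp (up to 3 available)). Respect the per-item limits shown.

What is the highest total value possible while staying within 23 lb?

Greedy by ratio would take copper ingots + 3×pearl string: 23 lb used, total 1558.
The 9 lb tied up in copper ingots and pearl string is better spent on amber amulet — total rises to 1621 (23 lb).

1621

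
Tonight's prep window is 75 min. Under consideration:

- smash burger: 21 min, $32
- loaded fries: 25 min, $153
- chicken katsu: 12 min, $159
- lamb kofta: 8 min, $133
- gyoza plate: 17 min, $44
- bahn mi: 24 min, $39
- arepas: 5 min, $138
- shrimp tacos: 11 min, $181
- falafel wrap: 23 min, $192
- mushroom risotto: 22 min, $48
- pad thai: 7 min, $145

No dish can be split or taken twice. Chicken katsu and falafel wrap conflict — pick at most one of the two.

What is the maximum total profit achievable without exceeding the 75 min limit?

909

By profit per min: arepas 27.60, pad thai 20.71, lamb kofta 16.62, shrimp tacos 16.45 lead.
Taking loaded fries + chicken katsu + lamb kofta + arepas + shrimp tacos + pad thai: 68 min used, 909 in profit.
Runner-up lamb kofta + gyoza plate + arepas + shrimp tacos + falafel wrap + pad thai tops out at 833.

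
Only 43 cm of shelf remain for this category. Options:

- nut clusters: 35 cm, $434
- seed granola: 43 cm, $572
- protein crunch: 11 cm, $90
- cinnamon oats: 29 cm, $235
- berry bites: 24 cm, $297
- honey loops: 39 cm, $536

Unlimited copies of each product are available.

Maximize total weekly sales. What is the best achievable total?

A density-first pass picks honey loops — 536 at 39 cm.
Dropping honey loops frees 39 cm; slotting in seed granola (43 cm) lifts the total to 572 at 43 cm.

572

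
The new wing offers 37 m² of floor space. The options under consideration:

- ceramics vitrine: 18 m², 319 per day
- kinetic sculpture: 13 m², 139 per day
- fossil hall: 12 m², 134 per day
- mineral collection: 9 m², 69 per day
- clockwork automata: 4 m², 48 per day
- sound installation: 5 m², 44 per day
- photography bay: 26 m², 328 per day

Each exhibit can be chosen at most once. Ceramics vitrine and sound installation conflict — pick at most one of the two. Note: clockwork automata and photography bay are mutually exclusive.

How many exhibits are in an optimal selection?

Optimal total is 506.
One optimal bundle: ceramics vitrine + kinetic sculpture + clockwork automata (35 m²).
Any selection reaching 506 contains exactly 3 exhibits.

3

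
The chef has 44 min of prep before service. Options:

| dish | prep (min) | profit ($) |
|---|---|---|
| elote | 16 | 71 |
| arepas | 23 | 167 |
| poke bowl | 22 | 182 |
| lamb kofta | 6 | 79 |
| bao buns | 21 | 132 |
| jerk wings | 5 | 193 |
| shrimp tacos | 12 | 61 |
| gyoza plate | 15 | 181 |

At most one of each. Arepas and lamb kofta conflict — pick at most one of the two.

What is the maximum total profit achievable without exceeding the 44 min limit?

556

Greedy by ratio would take lamb kofta + jerk wings + shrimp tacos + gyoza plate: 38 min used, total 514.
Dropping lamb kofta and shrimp tacos frees 18 min; slotting in poke bowl (22 min) lifts the total to 556 at 42 min.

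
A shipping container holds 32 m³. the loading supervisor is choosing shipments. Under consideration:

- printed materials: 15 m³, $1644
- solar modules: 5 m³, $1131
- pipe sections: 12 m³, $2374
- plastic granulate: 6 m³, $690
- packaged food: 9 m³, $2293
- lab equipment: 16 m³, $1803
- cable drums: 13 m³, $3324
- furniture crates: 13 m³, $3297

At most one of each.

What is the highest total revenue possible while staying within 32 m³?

Taking the top-ratio shipments first gives solar modules + packaged food + cable drums for 6748 (27 m³).
Replace packaged food with furniture crates: the trade gains 1004 net, giving 7752 at 31 m³.
The spare 1 m³ is too small for any remaining shipment, and no exchange beats 7752.

7752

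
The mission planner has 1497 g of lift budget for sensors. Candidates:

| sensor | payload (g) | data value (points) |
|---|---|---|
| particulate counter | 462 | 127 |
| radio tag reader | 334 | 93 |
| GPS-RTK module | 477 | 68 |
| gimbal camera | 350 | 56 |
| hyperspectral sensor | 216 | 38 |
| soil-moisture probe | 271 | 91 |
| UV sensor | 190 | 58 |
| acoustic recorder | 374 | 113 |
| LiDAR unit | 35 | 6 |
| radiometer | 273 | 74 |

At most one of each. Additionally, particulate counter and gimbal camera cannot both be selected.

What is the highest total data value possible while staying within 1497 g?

435

Density check — soil-moisture probe 0.34, UV sensor 0.31, acoustic recorder 0.30, radio tag reader 0.28 are the best per g.
Radio tag reader + soil-moisture probe + UV sensor + acoustic recorder + LiDAR unit + radiometer uses 1477 of the 1497 g and totals 435.
Next best is particulate counter + radio tag reader + soil-moisture probe + acoustic recorder + LiDAR unit at 430 (1476 g) — short by 5.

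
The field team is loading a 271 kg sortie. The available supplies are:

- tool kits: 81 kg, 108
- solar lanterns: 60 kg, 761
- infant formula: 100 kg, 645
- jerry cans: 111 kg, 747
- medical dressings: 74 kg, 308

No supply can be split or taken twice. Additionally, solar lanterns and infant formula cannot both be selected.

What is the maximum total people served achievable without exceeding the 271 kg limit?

Ranking by ratio (people served/kg): solar lanterns 12.68, jerry cans 6.73, infant formula 6.45, medical dressings 4.16.
Taking solar lanterns + jerry cans + medical dressings: 245 kg used, 1816 in people served.
Nothing else feasible within 271 kg beats 1816.

1816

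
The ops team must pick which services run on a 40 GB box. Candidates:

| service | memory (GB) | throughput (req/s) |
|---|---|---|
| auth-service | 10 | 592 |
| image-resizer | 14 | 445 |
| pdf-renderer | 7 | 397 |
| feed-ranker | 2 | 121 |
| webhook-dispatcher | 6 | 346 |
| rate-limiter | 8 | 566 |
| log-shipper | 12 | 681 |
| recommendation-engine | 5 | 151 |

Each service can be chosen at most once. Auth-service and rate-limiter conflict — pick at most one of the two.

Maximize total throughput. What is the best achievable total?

2262

Taking pdf-renderer + feed-ranker + webhook-dispatcher + rate-limiter + log-shipper + recommendation-engine: 40 GB used, 2262 in throughput.
Nothing else feasible within 40 GB beats 2262.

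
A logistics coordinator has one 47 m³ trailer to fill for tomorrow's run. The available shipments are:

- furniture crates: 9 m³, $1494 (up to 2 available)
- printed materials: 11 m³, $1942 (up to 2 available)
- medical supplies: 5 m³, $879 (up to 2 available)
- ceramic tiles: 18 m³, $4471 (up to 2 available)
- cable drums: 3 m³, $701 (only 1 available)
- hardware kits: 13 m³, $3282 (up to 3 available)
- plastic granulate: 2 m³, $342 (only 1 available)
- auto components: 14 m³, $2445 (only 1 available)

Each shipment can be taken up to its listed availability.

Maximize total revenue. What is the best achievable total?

Density check — hardware kits 252.46, ceramic tiles 248.39, cable drums 233.67, printed materials 176.55 are the best per m³.
Greedy by ratio would take medical supplies + cable drums + 3×hardware kits: 47 m³ used, total 11426.
Replace medical supplies and hardware kits with ceramic tiles: the trade gains 310 net, giving 11736 at 47 m³.
That's the maximum — no swap from here does better than 11736.

11736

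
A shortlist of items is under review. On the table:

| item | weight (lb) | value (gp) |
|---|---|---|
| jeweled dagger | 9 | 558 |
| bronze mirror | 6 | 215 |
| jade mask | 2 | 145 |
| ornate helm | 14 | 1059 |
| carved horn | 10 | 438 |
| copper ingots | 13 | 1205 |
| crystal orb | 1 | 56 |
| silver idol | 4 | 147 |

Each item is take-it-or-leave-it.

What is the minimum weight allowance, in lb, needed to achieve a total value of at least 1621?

Need the lightest bundle worth ≥ 1621.
jeweled dagger + copper ingots: 1763 value at 22 lb.
No combination under 22 lb hits 1621.

22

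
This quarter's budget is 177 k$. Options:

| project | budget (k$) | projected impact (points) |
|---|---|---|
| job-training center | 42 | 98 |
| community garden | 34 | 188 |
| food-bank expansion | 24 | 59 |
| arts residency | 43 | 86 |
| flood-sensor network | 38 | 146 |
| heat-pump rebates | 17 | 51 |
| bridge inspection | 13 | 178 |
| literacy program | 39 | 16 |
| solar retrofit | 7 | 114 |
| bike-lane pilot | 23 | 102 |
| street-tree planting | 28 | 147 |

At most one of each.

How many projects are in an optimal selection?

7

Best achievable projected impact is 934.
For example community garden + food-bank expansion + flood-sensor network + bridge inspection + solar retrofit + bike-lane pilot + street-tree planting achieves it, using 167 k$.
Every optimal selection uses 7 projects.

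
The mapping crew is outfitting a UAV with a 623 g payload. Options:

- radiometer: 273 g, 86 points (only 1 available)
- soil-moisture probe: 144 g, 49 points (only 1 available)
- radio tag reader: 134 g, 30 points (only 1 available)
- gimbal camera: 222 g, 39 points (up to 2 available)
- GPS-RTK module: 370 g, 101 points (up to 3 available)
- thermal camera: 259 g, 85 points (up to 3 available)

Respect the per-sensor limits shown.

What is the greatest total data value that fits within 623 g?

Greedy by ratio would take soil-moisture probe + radio tag reader + thermal camera: 537 g used, total 164.
Dropping soil-moisture probe and radio tag reader frees 278 g; slotting in radiometer (273 g) lifts the total to 171 at 532 g.

171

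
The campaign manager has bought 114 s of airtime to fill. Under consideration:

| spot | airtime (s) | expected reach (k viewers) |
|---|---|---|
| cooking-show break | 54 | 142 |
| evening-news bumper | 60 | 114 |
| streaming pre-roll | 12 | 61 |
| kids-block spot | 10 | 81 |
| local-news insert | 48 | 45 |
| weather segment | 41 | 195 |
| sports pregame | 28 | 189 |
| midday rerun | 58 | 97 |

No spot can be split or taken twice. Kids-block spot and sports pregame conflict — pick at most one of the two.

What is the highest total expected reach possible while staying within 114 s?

445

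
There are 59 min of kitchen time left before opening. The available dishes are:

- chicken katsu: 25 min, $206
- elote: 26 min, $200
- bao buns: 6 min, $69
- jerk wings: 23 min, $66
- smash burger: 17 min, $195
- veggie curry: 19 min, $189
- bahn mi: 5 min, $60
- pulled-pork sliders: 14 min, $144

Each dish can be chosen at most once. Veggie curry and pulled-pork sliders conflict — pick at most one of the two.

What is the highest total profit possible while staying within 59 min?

Greedy by ratio would take bao buns + smash burger + bahn mi + pulled-pork sliders: 42 min used, total 468.
Dropping bao buns and bahn mi frees 11 min; slotting in chicken katsu (25 min) lifts the total to 545 at 56 min.
Next best is elote + smash burger + pulled-pork sliders at 539 (57 min) — short by 6.

545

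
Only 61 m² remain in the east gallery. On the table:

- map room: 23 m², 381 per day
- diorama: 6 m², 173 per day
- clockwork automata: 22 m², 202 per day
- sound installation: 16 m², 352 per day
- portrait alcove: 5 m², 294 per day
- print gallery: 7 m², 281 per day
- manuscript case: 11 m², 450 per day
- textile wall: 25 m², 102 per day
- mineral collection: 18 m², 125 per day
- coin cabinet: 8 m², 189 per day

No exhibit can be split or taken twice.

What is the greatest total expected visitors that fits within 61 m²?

1768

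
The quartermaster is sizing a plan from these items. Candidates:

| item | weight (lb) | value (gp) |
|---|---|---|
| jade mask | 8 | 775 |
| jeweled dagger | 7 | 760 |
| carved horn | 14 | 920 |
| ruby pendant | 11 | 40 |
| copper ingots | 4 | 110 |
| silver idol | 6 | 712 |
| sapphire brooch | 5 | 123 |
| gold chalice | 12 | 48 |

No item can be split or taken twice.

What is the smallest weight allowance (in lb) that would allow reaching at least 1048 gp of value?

Look for the lowest-weight combination reaching 1048.
Taking jeweled dagger + silver idol gives 1472 (≥ 1048) for 13 lb.
Any bundle with less than 13 lb falls short of 1048.

13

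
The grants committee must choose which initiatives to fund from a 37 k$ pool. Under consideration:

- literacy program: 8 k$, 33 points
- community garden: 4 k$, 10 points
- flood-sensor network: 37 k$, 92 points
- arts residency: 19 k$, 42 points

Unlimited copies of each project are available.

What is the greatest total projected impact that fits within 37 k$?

142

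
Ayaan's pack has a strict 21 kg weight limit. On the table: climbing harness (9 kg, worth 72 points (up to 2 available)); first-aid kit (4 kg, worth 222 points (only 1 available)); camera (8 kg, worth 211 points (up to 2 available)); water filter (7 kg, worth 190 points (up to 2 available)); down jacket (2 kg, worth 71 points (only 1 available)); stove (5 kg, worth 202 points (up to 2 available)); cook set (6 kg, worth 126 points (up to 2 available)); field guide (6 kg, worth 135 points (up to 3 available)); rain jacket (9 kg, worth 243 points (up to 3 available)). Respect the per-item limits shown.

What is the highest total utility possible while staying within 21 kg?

816

A density-first pass picks first-aid kit + down jacket + 2×stove — 697 at 16 kg.
The 2 kg tied up in down jacket is better spent on water filter — total rises to 816 (21 kg).
No other feasible combination exceeds 816.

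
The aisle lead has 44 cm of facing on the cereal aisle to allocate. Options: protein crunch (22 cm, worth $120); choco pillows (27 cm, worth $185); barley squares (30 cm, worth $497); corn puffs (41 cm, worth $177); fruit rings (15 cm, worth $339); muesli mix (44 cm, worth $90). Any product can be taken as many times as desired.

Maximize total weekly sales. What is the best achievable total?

The ratio ordering already packs tightly: 2×fruit rings, 30 cm, 678.
Nothing else within 44 cm beats 678.

678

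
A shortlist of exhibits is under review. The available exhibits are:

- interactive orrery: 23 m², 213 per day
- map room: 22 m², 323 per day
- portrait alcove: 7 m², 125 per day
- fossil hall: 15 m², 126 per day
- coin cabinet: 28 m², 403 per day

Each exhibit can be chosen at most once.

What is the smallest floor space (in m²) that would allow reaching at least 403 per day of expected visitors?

Need the lightest bundle worth ≥ 403.
Taking coin cabinet gives 403 (≥ 403) for 28 m².
Below 28 m² the best achievable stays under 403.

28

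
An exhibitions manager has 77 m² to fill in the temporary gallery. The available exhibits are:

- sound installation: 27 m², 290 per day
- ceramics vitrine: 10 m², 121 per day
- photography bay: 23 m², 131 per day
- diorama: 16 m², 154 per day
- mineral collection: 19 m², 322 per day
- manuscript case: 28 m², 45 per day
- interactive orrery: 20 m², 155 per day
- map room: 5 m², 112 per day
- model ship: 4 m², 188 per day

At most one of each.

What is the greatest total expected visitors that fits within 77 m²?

Filling by ratio: sound installation + ceramics vitrine + mineral collection + map room + model ship for 1033, with 12 m² left unused.
Dropping map room frees 5 m²; slotting in diorama (16 m²) lifts the total to 1075 at 76 m².
The closest alternative, sound installation + mineral collection + interactive orrery + map room + model ship, reaches only 1067.

1075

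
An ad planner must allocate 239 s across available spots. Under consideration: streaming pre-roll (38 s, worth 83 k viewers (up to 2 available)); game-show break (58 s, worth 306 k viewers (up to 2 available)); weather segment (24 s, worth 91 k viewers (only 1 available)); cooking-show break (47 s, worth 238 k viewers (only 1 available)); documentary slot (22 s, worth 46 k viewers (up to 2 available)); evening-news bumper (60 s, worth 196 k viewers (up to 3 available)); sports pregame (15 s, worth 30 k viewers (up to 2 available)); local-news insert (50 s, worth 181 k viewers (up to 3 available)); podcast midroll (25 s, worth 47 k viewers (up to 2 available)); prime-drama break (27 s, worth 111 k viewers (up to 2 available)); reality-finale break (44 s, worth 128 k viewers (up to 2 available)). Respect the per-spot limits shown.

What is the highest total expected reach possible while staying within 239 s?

Taking the top-ratio spots first gives 2×game-show break + cooking-show break + documentary slot + 2×prime-drama break for 1118 (239 s).
Replace documentary slot and 2×prime-drama break with weather segment + local-news insert: the trade gains 4 net, giving 1122 at 237 s.
The spare 2 s is too small for any remaining spot, and no exchange beats 1122.

1122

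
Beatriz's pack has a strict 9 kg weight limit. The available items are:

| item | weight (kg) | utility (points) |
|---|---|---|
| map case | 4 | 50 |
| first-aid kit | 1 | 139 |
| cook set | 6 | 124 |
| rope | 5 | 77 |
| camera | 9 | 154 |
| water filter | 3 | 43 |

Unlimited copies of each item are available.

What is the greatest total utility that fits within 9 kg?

1251

Ranking by ratio (utility/kg): first-aid kit 139.00, cook set 20.67, camera 17.11, rope 15.40.
The ratio ordering already packs tightly: 9×first-aid kit, 9 kg, 1251.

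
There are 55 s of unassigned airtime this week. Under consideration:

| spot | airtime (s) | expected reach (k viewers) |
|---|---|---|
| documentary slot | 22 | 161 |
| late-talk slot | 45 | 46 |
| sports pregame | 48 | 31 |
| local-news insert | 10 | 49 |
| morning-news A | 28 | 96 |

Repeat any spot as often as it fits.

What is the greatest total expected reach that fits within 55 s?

371

Taking 2×documentary slot + local-news insert: 54 s used, 371 in expected reach.
Every other selection either busts 55 s or fails to beat 371.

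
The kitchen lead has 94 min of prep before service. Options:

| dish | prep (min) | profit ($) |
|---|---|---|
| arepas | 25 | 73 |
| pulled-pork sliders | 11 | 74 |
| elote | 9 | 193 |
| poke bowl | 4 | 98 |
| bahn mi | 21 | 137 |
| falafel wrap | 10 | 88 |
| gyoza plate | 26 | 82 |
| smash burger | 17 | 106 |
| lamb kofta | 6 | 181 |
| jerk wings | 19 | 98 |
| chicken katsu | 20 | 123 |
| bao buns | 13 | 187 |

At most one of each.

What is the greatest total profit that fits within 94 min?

1081

Greedy by ratio would take pulled-pork sliders + elote + poke bowl + bahn mi + falafel wrap + smash burger + lamb kofta + bao buns: 91 min used, total 1064.
Dropping smash burger frees 17 min; slotting in chicken katsu (20 min) lifts the total to 1081 at 94 min.
Every other selection either busts 94 min or fails to beat 1081.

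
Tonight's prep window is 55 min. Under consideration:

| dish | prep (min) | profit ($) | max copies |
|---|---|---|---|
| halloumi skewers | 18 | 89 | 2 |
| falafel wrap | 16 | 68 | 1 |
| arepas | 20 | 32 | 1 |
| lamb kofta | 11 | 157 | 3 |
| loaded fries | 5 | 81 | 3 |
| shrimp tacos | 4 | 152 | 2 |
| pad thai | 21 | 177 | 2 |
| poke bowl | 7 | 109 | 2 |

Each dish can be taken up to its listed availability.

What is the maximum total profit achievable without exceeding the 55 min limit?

998

The ratio heuristic lands on lamb kofta + 3×loaded fries + 2×shrimp tacos + 2×poke bowl (922) but leaves 7 min idle.
Replace loaded fries with lamb kofta: the trade gains 76 net, giving 998 at 54 min.
The spare 1 min is too small for any remaining dish, and no exchange beats 998.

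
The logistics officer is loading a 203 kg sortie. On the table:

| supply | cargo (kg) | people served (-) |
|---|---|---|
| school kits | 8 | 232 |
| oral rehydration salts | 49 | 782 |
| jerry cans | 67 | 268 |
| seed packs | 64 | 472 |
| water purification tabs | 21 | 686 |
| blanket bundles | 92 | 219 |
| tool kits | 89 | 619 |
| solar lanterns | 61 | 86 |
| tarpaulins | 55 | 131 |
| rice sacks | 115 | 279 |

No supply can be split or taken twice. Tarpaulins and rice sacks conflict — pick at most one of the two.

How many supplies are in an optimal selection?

4

The maximum people served within 203 kg is 2319.
One optimal bundle: school kits + oral rehydration salts + water purification tabs + tool kits (167 kg).
Every optimal selection uses 4 supplies.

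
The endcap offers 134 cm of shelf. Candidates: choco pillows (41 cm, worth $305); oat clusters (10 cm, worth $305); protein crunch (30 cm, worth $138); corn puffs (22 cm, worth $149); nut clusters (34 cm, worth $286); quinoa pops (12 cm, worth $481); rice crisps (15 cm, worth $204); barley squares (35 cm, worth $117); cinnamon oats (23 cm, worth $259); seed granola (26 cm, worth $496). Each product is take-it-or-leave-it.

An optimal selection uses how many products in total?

6

Optimal total is 2050.
For example choco pillows + oat clusters + quinoa pops + rice crisps + cinnamon oats + seed granola achieves it, using 127 cm.
Any selection reaching 2050 contains exactly 6 products.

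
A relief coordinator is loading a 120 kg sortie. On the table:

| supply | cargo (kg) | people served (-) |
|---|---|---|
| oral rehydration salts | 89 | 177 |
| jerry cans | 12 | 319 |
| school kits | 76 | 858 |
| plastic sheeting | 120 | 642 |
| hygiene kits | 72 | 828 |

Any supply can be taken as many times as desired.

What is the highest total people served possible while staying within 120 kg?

3190

Taking 10×jerry cans: 120 kg used, 3190 in people served.
No other feasible combination exceeds 3190.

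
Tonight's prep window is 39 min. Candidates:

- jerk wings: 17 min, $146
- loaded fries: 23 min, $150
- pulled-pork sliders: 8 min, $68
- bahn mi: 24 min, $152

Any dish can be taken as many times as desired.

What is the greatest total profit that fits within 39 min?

292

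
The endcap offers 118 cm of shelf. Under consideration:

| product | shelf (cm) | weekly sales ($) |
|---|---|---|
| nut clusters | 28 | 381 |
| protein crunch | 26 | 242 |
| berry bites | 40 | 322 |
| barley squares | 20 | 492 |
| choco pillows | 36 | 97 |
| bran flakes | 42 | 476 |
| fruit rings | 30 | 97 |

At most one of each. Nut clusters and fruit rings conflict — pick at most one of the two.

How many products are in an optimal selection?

The maximum weekly sales within 118 cm is 1591.
For example nut clusters + protein crunch + barley squares + bran flakes achieves it, using 116 cm.
All optima have 4 products.

4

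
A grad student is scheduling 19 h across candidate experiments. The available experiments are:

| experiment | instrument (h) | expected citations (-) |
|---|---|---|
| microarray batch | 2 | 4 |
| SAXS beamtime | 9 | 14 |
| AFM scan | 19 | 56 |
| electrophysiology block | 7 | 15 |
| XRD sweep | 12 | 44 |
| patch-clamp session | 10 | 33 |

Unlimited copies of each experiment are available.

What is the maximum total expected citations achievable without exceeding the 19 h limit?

59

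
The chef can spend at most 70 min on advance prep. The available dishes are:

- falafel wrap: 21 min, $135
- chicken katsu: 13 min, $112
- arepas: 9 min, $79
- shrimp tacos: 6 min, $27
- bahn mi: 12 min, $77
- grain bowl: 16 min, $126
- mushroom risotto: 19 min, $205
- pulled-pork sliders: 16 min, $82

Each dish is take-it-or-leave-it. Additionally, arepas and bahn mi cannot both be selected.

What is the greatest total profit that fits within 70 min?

578

Falafel wrap + chicken katsu + grain bowl + mushroom risotto uses 69 of the 70 min and totals 578.
That's the maximum — no feasible swap from here does better than 578.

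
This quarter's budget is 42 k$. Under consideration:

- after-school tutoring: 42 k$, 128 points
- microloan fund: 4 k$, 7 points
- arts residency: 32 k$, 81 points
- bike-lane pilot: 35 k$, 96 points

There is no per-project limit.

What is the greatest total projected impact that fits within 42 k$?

After-school tutoring uses 42 of the 42 k$ and totals 128.
Nothing else within 42 k$ beats 128.

128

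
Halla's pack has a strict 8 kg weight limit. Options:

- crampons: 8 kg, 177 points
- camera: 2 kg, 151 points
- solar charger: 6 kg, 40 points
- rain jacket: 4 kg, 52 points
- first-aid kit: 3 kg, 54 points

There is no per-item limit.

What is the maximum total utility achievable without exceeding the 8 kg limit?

Taking 4×camera: 8 kg used, 604 in utility.
Nothing else within 8 kg beats 604.

604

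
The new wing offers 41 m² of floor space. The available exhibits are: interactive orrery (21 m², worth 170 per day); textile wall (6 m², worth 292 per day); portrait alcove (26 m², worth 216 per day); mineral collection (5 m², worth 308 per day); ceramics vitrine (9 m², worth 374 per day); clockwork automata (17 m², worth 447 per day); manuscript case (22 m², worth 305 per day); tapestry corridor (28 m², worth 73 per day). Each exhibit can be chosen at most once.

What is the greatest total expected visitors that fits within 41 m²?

1421

The ratio ordering already packs tightly: textile wall + mineral collection + ceramics vitrine + clockwork automata, 37 m², 1421.
That's the maximum — no swap from here does better than 1421.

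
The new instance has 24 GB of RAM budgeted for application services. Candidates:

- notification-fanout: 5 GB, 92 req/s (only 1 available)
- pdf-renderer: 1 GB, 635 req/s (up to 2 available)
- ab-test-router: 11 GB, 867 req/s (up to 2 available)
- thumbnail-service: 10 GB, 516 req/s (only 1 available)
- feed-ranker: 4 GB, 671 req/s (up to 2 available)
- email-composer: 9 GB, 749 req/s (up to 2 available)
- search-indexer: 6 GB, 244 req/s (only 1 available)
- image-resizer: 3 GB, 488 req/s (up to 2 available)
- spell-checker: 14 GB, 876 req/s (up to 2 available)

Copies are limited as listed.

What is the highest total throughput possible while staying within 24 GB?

3967

Ranking by ratio (throughput/GB): pdf-renderer 635.00, feed-ranker 167.75, image-resizer 162.67.
The ratio heuristic lands on 2×pdf-renderer + 2×feed-ranker + search-indexer + 2×image-resizer (3832) but leaves 2 GB idle.
Dropping search-indexer and image-resizer frees 9 GB; slotting in ab-test-router (11 GB) lifts the total to 3967 at 24 GB.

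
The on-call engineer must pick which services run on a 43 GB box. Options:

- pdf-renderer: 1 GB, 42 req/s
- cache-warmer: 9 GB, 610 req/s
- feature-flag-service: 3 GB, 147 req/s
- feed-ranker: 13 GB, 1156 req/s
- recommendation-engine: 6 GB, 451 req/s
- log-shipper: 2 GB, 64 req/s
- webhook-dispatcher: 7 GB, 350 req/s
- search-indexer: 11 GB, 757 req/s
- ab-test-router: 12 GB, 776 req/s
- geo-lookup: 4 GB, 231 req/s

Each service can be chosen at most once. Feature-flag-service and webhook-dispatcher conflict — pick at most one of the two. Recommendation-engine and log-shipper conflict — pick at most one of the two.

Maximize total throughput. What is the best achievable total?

The ratio ordering already packs tightly: cache-warmer + feed-ranker + recommendation-engine + search-indexer + geo-lookup, 43 GB, 3205.
Next best is pdf-renderer + feed-ranker + recommendation-engine + search-indexer + ab-test-router at 3182 (43 GB) — short by 23.

3205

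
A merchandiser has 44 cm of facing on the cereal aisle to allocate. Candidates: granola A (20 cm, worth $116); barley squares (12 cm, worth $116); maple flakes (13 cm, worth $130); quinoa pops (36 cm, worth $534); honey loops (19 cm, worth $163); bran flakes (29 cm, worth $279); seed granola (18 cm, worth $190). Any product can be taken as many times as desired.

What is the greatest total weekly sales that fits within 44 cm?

534

Ranking by ratio (weekly sales/cm): quinoa pops 14.83, seed granola 10.56, maple flakes 10.00, barley squares 9.67.
Best packing: quinoa pops — 36 cm, 534 total.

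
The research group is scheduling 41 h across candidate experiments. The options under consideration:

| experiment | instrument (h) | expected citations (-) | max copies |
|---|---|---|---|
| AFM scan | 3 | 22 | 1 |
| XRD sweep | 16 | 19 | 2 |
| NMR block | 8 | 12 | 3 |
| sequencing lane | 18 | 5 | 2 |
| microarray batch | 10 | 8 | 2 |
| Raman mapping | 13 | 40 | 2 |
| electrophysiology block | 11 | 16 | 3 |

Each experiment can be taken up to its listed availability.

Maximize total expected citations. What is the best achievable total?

118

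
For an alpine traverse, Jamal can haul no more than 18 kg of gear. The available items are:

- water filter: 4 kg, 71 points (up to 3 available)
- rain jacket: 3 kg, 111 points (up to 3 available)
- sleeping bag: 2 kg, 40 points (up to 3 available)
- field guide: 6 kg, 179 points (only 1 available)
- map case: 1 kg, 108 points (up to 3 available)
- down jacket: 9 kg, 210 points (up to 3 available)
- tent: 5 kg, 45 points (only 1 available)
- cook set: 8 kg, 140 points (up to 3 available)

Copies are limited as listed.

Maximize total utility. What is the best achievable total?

Density check — map case 108.00, rain jacket 37.00, field guide 29.83, down jacket 23.33 are the best per kg.
Best packing: 3×rain jacket + field guide + 3×map case — 18 kg, 836 total.
Nothing else within 18 kg beats 836.

836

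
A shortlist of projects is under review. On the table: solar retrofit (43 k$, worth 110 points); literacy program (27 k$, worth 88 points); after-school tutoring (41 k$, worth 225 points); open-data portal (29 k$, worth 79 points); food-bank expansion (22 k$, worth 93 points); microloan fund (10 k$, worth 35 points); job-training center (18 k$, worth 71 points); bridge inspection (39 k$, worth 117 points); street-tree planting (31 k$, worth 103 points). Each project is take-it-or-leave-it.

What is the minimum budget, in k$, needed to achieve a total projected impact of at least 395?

Need the lightest bundle worth ≥ 395.
Taking literacy program + after-school tutoring + food-bank expansion gives 406 (≥ 395) for 90 k$.
Below 90 k$ the best achievable stays under 395.

90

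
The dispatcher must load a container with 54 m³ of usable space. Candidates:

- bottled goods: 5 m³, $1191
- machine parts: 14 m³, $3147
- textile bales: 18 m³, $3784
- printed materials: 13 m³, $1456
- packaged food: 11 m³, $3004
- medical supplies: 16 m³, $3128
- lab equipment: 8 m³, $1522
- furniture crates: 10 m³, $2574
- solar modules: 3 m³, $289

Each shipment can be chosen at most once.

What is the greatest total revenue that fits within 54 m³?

12509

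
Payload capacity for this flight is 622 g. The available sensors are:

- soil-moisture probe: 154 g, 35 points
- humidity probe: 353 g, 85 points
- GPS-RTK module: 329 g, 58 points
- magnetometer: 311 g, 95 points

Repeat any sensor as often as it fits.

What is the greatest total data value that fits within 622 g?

190

Taking 2×magnetometer: 622 g used, 190 in data value.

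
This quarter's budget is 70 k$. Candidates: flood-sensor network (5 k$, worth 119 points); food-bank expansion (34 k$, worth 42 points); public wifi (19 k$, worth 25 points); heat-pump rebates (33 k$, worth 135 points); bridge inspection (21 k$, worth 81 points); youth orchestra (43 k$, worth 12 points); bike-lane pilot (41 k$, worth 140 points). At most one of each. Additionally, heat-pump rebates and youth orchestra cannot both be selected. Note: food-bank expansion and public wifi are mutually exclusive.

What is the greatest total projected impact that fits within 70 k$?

340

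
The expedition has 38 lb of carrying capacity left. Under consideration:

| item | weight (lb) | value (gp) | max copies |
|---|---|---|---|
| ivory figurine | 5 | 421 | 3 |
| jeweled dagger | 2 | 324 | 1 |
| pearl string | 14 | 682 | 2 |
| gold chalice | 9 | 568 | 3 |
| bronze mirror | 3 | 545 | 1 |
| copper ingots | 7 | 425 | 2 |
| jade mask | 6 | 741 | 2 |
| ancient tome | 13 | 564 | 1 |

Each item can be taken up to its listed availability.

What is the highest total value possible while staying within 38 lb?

3765

Density check — bronze mirror 181.67, jeweled dagger 162.00, jade mask 123.50, ivory figurine 84.20 are the best per lb.
Taking the top-ratio items first gives 3×ivory figurine + jeweled dagger + bronze mirror + 2×jade mask for 3614 (32 lb).
Dropping 2×ivory figurine frees 10 lb; slotting in gold chalice + copper ingots (16 lb) lifts the total to 3765 at 38 lb.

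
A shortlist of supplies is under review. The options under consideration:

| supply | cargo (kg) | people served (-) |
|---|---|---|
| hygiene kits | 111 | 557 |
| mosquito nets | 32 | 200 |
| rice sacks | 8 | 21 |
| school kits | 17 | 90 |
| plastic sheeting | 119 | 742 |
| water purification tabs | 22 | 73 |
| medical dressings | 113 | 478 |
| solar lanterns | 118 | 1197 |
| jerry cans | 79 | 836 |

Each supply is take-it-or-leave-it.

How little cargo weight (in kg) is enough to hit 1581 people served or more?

197

Need the lightest bundle worth ≥ 1581.
Taking mosquito nets + rice sacks + school kits + water purification tabs + solar lanterns gives 1581 (≥ 1581) for 197 kg.
Below 197 kg the best achievable stays under 1581.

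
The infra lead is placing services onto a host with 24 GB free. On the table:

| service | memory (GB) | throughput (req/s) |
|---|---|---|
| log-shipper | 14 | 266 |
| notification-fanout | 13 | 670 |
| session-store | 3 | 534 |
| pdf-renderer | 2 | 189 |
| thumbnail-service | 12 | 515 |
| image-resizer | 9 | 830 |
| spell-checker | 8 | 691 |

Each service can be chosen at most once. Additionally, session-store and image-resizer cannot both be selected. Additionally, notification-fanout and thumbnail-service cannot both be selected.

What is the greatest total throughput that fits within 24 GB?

Best packing: notification-fanout + session-store + spell-checker — 24 GB, 1895 total.
No other feasible combination exceeds 1895.

1895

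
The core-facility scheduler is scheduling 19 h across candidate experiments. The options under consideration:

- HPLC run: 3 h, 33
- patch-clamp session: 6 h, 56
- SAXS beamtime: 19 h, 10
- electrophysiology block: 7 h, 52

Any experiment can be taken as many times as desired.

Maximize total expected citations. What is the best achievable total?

198

Ranking by ratio (expected citations/h): HPLC run 11.00, patch-clamp session 9.33, electrophysiology block 7.43.
Taking 6×HPLC run: 18 h used, 198 in expected citations.
Nothing else within 19 h beats 198.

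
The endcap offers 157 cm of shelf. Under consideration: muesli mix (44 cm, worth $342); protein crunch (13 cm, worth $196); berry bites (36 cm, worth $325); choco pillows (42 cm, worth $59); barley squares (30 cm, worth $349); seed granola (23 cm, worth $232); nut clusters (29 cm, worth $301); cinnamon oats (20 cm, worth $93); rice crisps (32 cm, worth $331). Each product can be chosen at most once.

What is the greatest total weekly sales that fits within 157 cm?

A density-first pass picks protein crunch + barley squares + seed granola + nut clusters + cinnamon oats + rice crisps — 1502 at 147 cm.
Using the slack differently, muesli mix + protein crunch + berry bites + barley squares + rice crisps comes to 1543 at 155 cm.

1543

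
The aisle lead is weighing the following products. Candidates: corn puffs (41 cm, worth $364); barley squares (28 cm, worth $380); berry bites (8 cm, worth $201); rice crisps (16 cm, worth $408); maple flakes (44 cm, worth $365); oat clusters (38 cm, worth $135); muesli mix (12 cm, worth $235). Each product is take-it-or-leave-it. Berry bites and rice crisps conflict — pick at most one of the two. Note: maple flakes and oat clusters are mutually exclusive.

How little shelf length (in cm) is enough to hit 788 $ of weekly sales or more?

Need the lightest bundle worth ≥ 788.
barley squares + rice crisps: 788 weekly sales at 44 cm.
Below 44 cm the best achievable stays under 788.

44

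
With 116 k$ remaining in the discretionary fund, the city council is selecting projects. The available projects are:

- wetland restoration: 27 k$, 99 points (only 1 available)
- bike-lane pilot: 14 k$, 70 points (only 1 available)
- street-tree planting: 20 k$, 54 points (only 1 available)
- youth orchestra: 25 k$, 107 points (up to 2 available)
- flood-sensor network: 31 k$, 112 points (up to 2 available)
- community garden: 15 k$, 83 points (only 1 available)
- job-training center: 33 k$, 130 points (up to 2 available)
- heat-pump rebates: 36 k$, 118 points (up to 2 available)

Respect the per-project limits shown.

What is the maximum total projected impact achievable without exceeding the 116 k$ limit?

497

Bike-lane pilot + 2×youth orchestra + community garden + job-training center uses 112 of the 116 k$ and totals 497.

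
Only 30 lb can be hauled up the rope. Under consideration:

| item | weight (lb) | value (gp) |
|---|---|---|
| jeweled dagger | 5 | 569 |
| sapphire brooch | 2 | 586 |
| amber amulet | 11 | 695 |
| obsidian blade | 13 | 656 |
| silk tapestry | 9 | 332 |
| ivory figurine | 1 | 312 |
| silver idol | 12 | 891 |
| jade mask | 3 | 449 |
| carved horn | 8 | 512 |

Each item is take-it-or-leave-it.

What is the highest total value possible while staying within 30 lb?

The ratio heuristic lands on jeweled dagger + sapphire brooch + ivory figurine + silver idol + jade mask (2807) but leaves 7 lb idle.
The 12 lb tied up in silver idol is better spent on amber amulet + carved horn — total rises to 3123 (30 lb).

3123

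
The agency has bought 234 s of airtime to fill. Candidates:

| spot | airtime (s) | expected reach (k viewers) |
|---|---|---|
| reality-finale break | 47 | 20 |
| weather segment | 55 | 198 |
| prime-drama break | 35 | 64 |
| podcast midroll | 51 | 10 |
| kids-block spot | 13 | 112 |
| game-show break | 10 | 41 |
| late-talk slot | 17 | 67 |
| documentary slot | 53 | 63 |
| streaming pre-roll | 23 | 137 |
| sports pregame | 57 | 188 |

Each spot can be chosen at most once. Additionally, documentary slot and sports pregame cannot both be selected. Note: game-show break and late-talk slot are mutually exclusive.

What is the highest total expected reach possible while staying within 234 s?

Taking weather segment + prime-drama break + kids-block spot + late-talk slot + streaming pre-roll + sports pregame: 200 s used, 766 in expected reach.

766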